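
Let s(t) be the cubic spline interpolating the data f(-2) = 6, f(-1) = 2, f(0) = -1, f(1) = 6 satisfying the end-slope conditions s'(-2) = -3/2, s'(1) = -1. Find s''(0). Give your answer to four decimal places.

Put M_i = s'' at the i-th knot. Here h = (1, 1, 1) and Δ = (-4, -3, 7), so the interior equations h_(i-1)·M_(i-1) + 2(h_(i-1)+h_i)·M_i + h_i·M_(i+1) = 6(Δ_i − Δ_(i-1)) read
  1·M_0 + 4·M_1 + 1·M_2 = 6(Δ_1 - Δ_0) = 6
  1·M_1 + 4·M_2 + 1·M_3 = 6(Δ_2 - Δ_1) = 60
Clamped end conditions give two more equations: 2h_0·M_0 + h_0·M_1 = 6(Δ_0 - s'(-2)) = -15 and h_2·M_2 + 2h_2·M_3 = 6(s'(1) - Δ_2) = -48.
Hence M_0 = -88/15, M_1 = -49/15, M_2 = 374/15, M_3 = -547/15.

24.9333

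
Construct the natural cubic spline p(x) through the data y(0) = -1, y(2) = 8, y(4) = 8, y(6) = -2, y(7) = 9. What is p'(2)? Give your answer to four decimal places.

Put σ_i = p'' at the i-th knot. Here h = (2, 2, 2, 1) and Δ = (9/2, 0, -5, 11), so the interior equations h_(i-1)·σ_(i-1) + 2(h_(i-1)+h_i)·σ_i + h_i·σ_(i+1) = 6(Δ_i − Δ_(i-1)) read
  2·σ_0 + 8·σ_1 + 2·σ_2 = 6(Δ_1 - Δ_0) = -27
  2·σ_1 + 8·σ_2 + 2·σ_3 = 6(Δ_2 - Δ_1) = -30
  2·σ_2 + 6·σ_3 + 1·σ_4 = 6(Δ_3 - Δ_2) = 96
Natural end conditions: σ_0 = σ_4 = 0.
Forward elimination and back-substitution give σ_0 = 0, σ_1 = -111/82, σ_2 = -663/82, σ_3 = 1533/82, σ_4 = 0.
On [2, 4], p'(x) = b_1 + 2c_1·(x - 2) + 3d_1·(x - 2)² with b_1 = Δ_1 - h_1(2σ_1 + σ_2)/6 = 295/82, c_1 = σ_1/2 = -111/164, d_1 = (σ_2 - σ_1)/(6h_1) = -23/41. So p'(2) = 295/82.

3.5976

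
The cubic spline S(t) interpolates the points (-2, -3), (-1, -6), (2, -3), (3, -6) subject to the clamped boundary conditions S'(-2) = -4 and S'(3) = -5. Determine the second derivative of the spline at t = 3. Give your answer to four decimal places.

-3.9048

With M_i denoting the second derivative at x_i, h_i = 1, 3, 1, and Δ_i = (y_(i+1) − y_i)/h_i = -3, 1, -3:
  1·M_0 + 8·M_1 + 3·M_2 = 6(Δ_1 - Δ_0) = 24
  3·M_1 + 8·M_2 + 1·M_3 = 6(Δ_2 - Δ_1) = -24
Clamped end conditions give two more equations: 2h_0·M_0 + h_0·M_1 = 6(Δ_0 - S'(-2)) = 6 and h_2·M_2 + 2h_2·M_3 = 6(S'(3) - Δ_2) = -12.
Hence M_0 = 16/21, M_1 = 94/21, M_2 = -88/21, M_3 = -82/21.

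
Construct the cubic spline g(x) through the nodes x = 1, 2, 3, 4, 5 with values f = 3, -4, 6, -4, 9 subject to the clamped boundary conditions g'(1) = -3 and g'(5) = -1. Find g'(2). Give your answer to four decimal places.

3.3929

With M_i denoting the second derivative at x_i, h_i = 1, 1, 1, 1, and Δ_i = (y_(i+1) − y_i)/h_i = -7, 10, -10, 13:
  1·M_0 + 4·M_1 + 1·M_2 = 6(Δ_1 - Δ_0) = 102
  1·M_1 + 4·M_2 + 1·M_3 = 6(Δ_2 - Δ_1) = -120
  1·M_2 + 4·M_3 + 1·M_4 = 6(Δ_3 - Δ_2) = 138
Clamped end conditions give two more equations: 2h_0·M_0 + h_0·M_1 = 6(Δ_0 - g'(1)) = -24 and h_3·M_3 + 2h_3·M_4 = 6(g'(5) - Δ_3) = -84.
Solving: M_0 = -515/14, M_1 = 347/7, M_2 = -119/2, M_3 = 479/7, M_4 = -1067/14.
On [2, 3], g'(x) = b_1 + 2c_1·(x - 2) + 3d_1·(x - 2)² with b_1 = Δ_1 - h_1(2M_1 + M_2)/6 = 95/28, c_1 = M_1/2 = 347/14, d_1 = (M_2 - M_1)/(6h_1) = -509/28. So g'(2) = 95/28.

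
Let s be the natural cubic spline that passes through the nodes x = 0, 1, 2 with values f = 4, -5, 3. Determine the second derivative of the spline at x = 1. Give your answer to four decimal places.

25.5000

Put σ_i = s'' at the i-th knot. Here h = (1, 1) and Δ = (-9, 8), so the interior equations h_(i-1)·σ_(i-1) + 2(h_(i-1)+h_i)·σ_i + h_i·σ_(i+1) = 6(Δ_i − Δ_(i-1)) read
  1·σ_0 + 4·σ_1 + 1·σ_2 = 6(Δ_1 - Δ_0) = 102
Natural end conditions: σ_0 = σ_2 = 0.
Hence σ_0 = 0, σ_1 = 51/2, σ_2 = 0.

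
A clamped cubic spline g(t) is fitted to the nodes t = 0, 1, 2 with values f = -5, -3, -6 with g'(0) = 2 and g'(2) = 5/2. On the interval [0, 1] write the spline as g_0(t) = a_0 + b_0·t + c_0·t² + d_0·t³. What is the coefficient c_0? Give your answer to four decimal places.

Write M_i for g''(x_i). With h_i = 1, 1 and divided differences Δ_i = 2, -3, the continuity of g' gives the tridiagonal system
  1·M_0 + 4·M_1 + 1·M_2 = 6(Δ_1 - Δ_0) = -30
Clamped end conditions give two more equations: 2h_0·M_0 + h_0·M_1 = 6(Δ_0 - g'(0)) = 0 and h_1·M_1 + 2h_1·M_2 = 6(g'(2) - Δ_1) = 33.
Forward elimination and back-substitution give M_0 = 31/4, M_1 = -31/2, M_2 = 97/4.
On [0, 1], with g_0(t) = a_0 + b_0·t + c_0·t² + d_0·t³: c_0 = M_0/2 = 31/8, d_0 = (M_1 - M_0)/(6h_0) = -31/8, b_0 = Δ_0 - h_0(2M_0 + M_1)/6 = 2.

3.8750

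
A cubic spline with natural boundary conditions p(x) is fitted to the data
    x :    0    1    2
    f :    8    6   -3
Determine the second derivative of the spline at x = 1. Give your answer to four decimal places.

Let M_i = p''(x_i). Step sizes h_i = 1, 1; slopes of the chords Δ_i = (y_(i+1) - y_i)/h_i = -2, -9.
  1·M_0 + 4·M_1 + 1·M_2 = 6(Δ_1 - Δ_0) = -42
Natural end conditions: M_0 = M_2 = 0.
Solving: M_0 = 0, M_1 = -21/2, M_2 = 0.

-10.5000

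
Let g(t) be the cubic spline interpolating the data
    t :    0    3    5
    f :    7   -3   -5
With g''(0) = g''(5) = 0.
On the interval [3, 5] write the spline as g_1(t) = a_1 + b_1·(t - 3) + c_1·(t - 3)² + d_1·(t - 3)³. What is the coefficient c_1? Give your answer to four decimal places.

With M_i denoting the second derivative at x_i, h_i = 3, 2, and Δ_i = (y_(i+1) − y_i)/h_i = -10/3, -1:
  3·M_0 + 10·M_1 + 2·M_2 = 6(Δ_1 - Δ_0) = 14
Natural end conditions: M_0 = M_2 = 0.
Solving the tridiagonal system: M_0 = 0, M_1 = 7/5, M_2 = 0.
On [3, 5], with g_1(t) = a_1 + b_1·(t - 3) + c_1·(t - 3)² + d_1·(t - 3)³: c_1 = M_1/2 = 7/10, d_1 = (M_2 - M_1)/(6h_1) = -7/60, b_1 = Δ_1 - h_1(2M_1 + M_2)/6 = -29/15.

0.7000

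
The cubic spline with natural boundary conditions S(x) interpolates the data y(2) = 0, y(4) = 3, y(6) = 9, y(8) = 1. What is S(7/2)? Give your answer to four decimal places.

Let σ_i = S''(x_i). Step sizes h_i = 2, 2, 2; slopes of the chords Δ_i = (y_(i+1) - y_i)/h_i = 3/2, 3, -4.
  2·σ_0 + 8·σ_1 + 2·σ_2 = 6(Δ_1 - Δ_0) = 9
  2·σ_1 + 8·σ_2 + 2·σ_3 = 6(Δ_2 - Δ_1) = -42
Natural end conditions: σ_0 = σ_3 = 0.
Forward elimination and back-substitution give σ_0 = 0, σ_1 = 13/5, σ_2 = -59/10, σ_3 = 0.
On [2, 4], S(x) = 0 + 19/30·(x - 2) + 0·(x - 2)² + 13/60·(x - 2)³.
With (x - 2) = 3/2: S(7/2) = 269/160.

1.6813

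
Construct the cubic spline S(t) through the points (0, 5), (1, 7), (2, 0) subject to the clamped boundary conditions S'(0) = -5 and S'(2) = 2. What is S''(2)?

44

Let m_i = S''(x_i). Step sizes h_i = 1, 1; slopes of the chords Δ_i = (y_(i+1) - y_i)/h_i = 2, -7.
  1·m_0 + 4·m_1 + 1·m_2 = 6(Δ_1 - Δ_0) = -54
Clamped end conditions give two more equations: 2h_0·m_0 + h_0·m_1 = 6(Δ_0 - S'(0)) = 42 and h_1·m_1 + 2h_1·m_2 = 6(S'(2) - Δ_1) = 54.
Solving: m_0 = 38, m_1 = -34, m_2 = 44.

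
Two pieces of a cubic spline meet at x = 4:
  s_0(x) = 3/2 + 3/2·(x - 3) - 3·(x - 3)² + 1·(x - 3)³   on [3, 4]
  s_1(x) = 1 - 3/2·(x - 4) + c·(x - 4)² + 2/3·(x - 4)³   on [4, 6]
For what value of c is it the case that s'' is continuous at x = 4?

0

s_0''(x) = -6 + 6·(x - 3), so s_0''(4) = 0. On the right, s_1''(4) = 2c, so c = 0.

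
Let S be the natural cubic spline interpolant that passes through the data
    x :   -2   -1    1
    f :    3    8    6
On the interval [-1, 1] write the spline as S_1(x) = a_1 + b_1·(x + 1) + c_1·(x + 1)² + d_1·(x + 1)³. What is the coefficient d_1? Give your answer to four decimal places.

0.5000

Put m_i = S'' at the i-th knot. Here h = (1, 2) and Δ = (5, -1), so the interior equations h_(i-1)·m_(i-1) + 2(h_(i-1)+h_i)·m_i + h_i·m_(i+1) = 6(Δ_i − Δ_(i-1)) read
  1·m_0 + 6·m_1 + 2·m_2 = 6(Δ_1 - Δ_0) = -36
Natural end conditions: m_0 = m_2 = 0.
Hence m_0 = 0, m_1 = -6, m_2 = 0.
On [-1, 1], with S_1(x) = a_1 + b_1·(x + 1) + c_1·(x + 1)² + d_1·(x + 1)³: c_1 = m_1/2 = -3, d_1 = (m_2 - m_1)/(6h_1) = 1/2, b_1 = Δ_1 - h_1(2m_1 + m_2)/6 = 3.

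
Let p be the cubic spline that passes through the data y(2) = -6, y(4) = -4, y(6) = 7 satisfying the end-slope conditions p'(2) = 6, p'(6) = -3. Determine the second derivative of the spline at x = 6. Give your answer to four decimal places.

Let M_i = p''(x_i). Step sizes h_i = 2, 2; slopes of the chords Δ_i = (y_(i+1) - y_i)/h_i = 1, 11/2.
  2·M_0 + 8·M_1 + 2·M_2 = 6(Δ_1 - Δ_0) = 27
Clamped end conditions give two more equations: 2h_0·M_0 + h_0·M_1 = 6(Δ_0 - p'(2)) = -30 and h_1·M_1 + 2h_1·M_2 = 6(p'(6) - Δ_1) = -51.
Solving: M_0 = -105/8, M_1 = 45/4, M_2 = -147/8.

-18.3750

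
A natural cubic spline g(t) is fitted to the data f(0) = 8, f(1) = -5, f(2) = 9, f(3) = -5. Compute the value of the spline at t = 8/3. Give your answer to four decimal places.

With M_i denoting the second derivative at x_i, h_i = 1, 1, 1, and Δ_i = (y_(i+1) − y_i)/h_i = -13, 14, -14:
  1·M_0 + 4·M_1 + 1·M_2 = 6(Δ_1 - Δ_0) = 162
  1·M_1 + 4·M_2 + 1·M_3 = 6(Δ_2 - Δ_1) = -168
Natural end conditions: M_0 = M_3 = 0.
Forward elimination and back-substitution give M_0 = 0, M_1 = 272/5, M_2 = -278/5, M_3 = 0.
On [2, 3], g(t) = 9 + 68/15·(t - 2) - 139/5·(t - 2)² + 139/15·(t - 2)³.
With (t - 2) = 2/3: g(8/3) = 977/405.

2.4123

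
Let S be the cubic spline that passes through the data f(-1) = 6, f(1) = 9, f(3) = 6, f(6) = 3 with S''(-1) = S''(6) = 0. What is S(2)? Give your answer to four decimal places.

Write M_i for S''(x_i). With h_i = 2, 2, 3 and divided differences Δ_i = 3/2, -3/2, -1, the continuity of S' gives the tridiagonal system
  2·M_0 + 8·M_1 + 2·M_2 = 6(Δ_1 - Δ_0) = -18
  2·M_1 + 10·M_2 + 3·M_3 = 6(Δ_2 - Δ_1) = 3
Natural end conditions: M_0 = M_3 = 0.
Forward elimination and back-substitution give M_0 = 0, M_1 = -93/38, M_2 = 15/19, M_3 = 0.
On [1, 3], S(x) = 9 - 5/38·(x - 1) - 93/76·(x - 1)² + 41/152·(x - 1)³.
With (x - 1) = 1: S(2) = 1203/152.

7.9145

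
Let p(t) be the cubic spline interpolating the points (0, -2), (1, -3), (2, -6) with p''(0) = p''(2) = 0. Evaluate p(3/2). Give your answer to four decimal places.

-4.3125

Let σ_i = p''(x_i). Step sizes h_i = 1, 1; slopes of the chords Δ_i = (y_(i+1) - y_i)/h_i = -1, -3.
  1·σ_0 + 4·σ_1 + 1·σ_2 = 6(Δ_1 - Δ_0) = -12
Natural end conditions: σ_0 = σ_2 = 0.
Solving the tridiagonal system: σ_0 = 0, σ_1 = -3, σ_2 = 0.
On [1, 2], p(t) = -3 - 2·(t - 1) - 3/2·(t - 1)² + 1/2·(t - 1)³.
With (t - 1) = 1/2: p(3/2) = -69/16.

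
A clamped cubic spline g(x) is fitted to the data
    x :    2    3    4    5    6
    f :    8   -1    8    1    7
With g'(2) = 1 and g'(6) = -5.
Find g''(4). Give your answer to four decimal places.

With σ_i denoting the second derivative at x_i, h_i = 1, 1, 1, 1, and Δ_i = (y_(i+1) − y_i)/h_i = -9, 9, -7, 6:
  1·σ_0 + 4·σ_1 + 1·σ_2 = 6(Δ_1 - Δ_0) = 108
  1·σ_1 + 4·σ_2 + 1·σ_3 = 6(Δ_2 - Δ_1) = -96
  1·σ_2 + 4·σ_3 + 1·σ_4 = 6(Δ_3 - Δ_2) = 78
Clamped end conditions give two more equations: 2h_0·σ_0 + h_0·σ_1 = 6(Δ_0 - g'(2)) = -60 and h_3·σ_3 + 2h_3·σ_4 = 6(g'(6) - Δ_3) = -66.
Solving the tridiagonal system: σ_0 = -1587/28, σ_1 = 747/14, σ_2 = -195/4, σ_3 = 639/14, σ_4 = -1563/28.

-48.7500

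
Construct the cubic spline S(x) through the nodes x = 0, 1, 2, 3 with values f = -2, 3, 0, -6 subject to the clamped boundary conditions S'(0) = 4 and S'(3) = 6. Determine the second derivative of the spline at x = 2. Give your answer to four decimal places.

-12.2667

Put σ_i = S'' at the i-th knot. Here h = (1, 1, 1) and Δ = (5, -3, -6), so the interior equations h_(i-1)·σ_(i-1) + 2(h_(i-1)+h_i)·σ_i + h_i·σ_(i+1) = 6(Δ_i − Δ_(i-1)) read
  1·σ_0 + 4·σ_1 + 1·σ_2 = 6(Δ_1 - Δ_0) = -48
  1·σ_1 + 4·σ_2 + 1·σ_3 = 6(Δ_2 - Δ_1) = -18
Clamped end conditions give two more equations: 2h_0·σ_0 + h_0·σ_1 = 6(Δ_0 - S'(0)) = 6 and h_2·σ_2 + 2h_2·σ_3 = 6(S'(3) - Δ_2) = 72.
Solving: σ_0 = 128/15, σ_1 = -166/15, σ_2 = -184/15, σ_3 = 632/15.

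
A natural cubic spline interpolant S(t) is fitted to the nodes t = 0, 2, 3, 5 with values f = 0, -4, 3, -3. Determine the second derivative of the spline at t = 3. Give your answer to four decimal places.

With σ_i denoting the second derivative at x_i, h_i = 2, 1, 2, and Δ_i = (y_(i+1) − y_i)/h_i = -2, 7, -3:
  2·σ_0 + 6·σ_1 + 1·σ_2 = 6(Δ_1 - Δ_0) = 54
  1·σ_1 + 6·σ_2 + 2·σ_3 = 6(Δ_2 - Δ_1) = -60
Natural end conditions: σ_0 = σ_3 = 0.
Solving: σ_0 = 0, σ_1 = 384/35, σ_2 = -414/35, σ_3 = 0.

-11.8286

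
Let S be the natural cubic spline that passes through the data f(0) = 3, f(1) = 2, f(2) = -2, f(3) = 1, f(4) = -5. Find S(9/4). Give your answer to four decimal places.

-1.4927

Put σ_i = S'' at the i-th knot. Here h = (1, 1, 1, 1) and Δ = (-1, -4, 3, -6), so the interior equations h_(i-1)·σ_(i-1) + 2(h_(i-1)+h_i)·σ_i + h_i·σ_(i+1) = 6(Δ_i − Δ_(i-1)) read
  1·σ_0 + 4·σ_1 + 1·σ_2 = 6(Δ_1 - Δ_0) = -18
  1·σ_1 + 4·σ_2 + 1·σ_3 = 6(Δ_2 - Δ_1) = 42
  1·σ_2 + 4·σ_3 + 1·σ_4 = 6(Δ_3 - Δ_2) = -54
Natural end conditions: σ_0 = σ_4 = 0.
Solving the tridiagonal system: σ_0 = 0, σ_1 = -123/14, σ_2 = 120/7, σ_3 = -249/14, σ_4 = 0.
On [2, 3], S(t) = -2 + 1/4·(t - 2) + 60/7·(t - 2)² - 163/28·(t - 2)³.
With (t - 2) = 1/4: S(9/4) = -2675/1792.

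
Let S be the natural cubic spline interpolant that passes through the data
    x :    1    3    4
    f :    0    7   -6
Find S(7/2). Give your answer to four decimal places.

1.5313

With M_i denoting the second derivative at x_i, h_i = 2, 1, and Δ_i = (y_(i+1) − y_i)/h_i = 7/2, -13:
  2·M_0 + 6·M_1 + 1·M_2 = 6(Δ_1 - Δ_0) = -99
Natural end conditions: M_0 = M_2 = 0.
Solving the tridiagonal system: M_0 = 0, M_1 = -33/2, M_2 = 0.
On [3, 4], S(x) = 7 - 15/2·(x - 3) - 33/4·(x - 3)² + 11/4·(x - 3)³.
With (x - 3) = 1/2: S(7/2) = 49/32.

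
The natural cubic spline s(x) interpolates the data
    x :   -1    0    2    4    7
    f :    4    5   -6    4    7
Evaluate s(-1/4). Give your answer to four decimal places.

Write σ_i for s''(x_i). With h_i = 1, 2, 2, 3 and divided differences Δ_i = 1, -11/2, 5, 1, the continuity of s' gives the tridiagonal system
  1·σ_0 + 6·σ_1 + 2·σ_2 = 6(Δ_1 - Δ_0) = -39
  2·σ_1 + 8·σ_2 + 2·σ_3 = 6(Δ_2 - Δ_1) = 63
  2·σ_2 + 10·σ_3 + 3·σ_4 = 6(Δ_3 - Δ_2) = -24
Natural end conditions: σ_0 = σ_4 = 0.
Solving the tridiagonal system: σ_0 = 0, σ_1 = -135/13, σ_2 = 303/26, σ_3 = -123/26, σ_4 = 0.
On [-1, 0], s(x) = 4 + 71/26·(x + 1) + 0·(x + 1)² - 45/26·(x + 1)³.
With (x + 1) = 3/4: s(-1/4) = 8849/1664.

5.3179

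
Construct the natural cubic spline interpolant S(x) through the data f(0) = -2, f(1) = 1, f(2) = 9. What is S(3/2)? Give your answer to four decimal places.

4.5313

Write m_i for S''(x_i). With h_i = 1, 1 and divided differences Δ_i = 3, 8, the continuity of S' gives the tridiagonal system
  1·m_0 + 4·m_1 + 1·m_2 = 6(Δ_1 - Δ_0) = 30
Natural end conditions: m_0 = m_2 = 0.
Solving: m_0 = 0, m_1 = 15/2, m_2 = 0.
On [1, 2], S(x) = 1 + 11/2·(x - 1) + 15/4·(x - 1)² - 5/4·(x - 1)³.
With (x - 1) = 1/2: S(3/2) = 145/32.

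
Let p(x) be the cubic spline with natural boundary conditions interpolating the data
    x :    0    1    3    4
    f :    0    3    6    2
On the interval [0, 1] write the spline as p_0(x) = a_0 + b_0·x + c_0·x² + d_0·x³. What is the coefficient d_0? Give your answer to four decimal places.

Let M_i = p''(x_i). Step sizes h_i = 1, 2, 1; slopes of the chords Δ_i = (y_(i+1) - y_i)/h_i = 3, 3/2, -4.
  1·M_0 + 6·M_1 + 2·M_2 = 6(Δ_1 - Δ_0) = -9
  2·M_1 + 6·M_2 + 1·M_3 = 6(Δ_2 - Δ_1) = -33
Natural end conditions: M_0 = M_3 = 0.
Solving: M_0 = 0, M_1 = 3/8, M_2 = -45/8, M_3 = 0.
On [0, 1], with p_0(x) = a_0 + b_0·x + c_0·x² + d_0·x³: c_0 = M_0/2 = 0, d_0 = (M_1 - M_0)/(6h_0) = 1/16, b_0 = Δ_0 - h_0(2M_0 + M_1)/6 = 47/16.

0.0625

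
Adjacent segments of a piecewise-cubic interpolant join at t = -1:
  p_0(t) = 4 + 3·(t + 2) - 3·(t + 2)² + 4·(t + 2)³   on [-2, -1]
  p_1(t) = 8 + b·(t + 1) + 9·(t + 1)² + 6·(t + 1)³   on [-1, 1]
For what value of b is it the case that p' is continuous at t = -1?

9

p_0'(t) = 3 - 6·(t + 2) + 12·(t + 2)², so p_0'(-1) = 9. On the right, p_1'(-1) = b, so b = 9.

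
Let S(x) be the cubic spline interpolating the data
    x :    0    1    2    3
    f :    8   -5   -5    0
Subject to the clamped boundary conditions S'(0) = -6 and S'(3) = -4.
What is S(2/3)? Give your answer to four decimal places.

-0.5827

Let m_i = S''(x_i). Step sizes h_i = 1, 1, 1; slopes of the chords Δ_i = (y_(i+1) - y_i)/h_i = -13, 0, 5.
  1·m_0 + 4·m_1 + 1·m_2 = 6(Δ_1 - Δ_0) = 78
  1·m_1 + 4·m_2 + 1·m_3 = 6(Δ_2 - Δ_1) = 30
Clamped end conditions give two more equations: 2h_0·m_0 + h_0·m_1 = 6(Δ_0 - S'(0)) = -42 and h_2·m_2 + 2h_2·m_3 = 6(S'(3) - Δ_2) = -54.
Hence m_0 = -508/15, m_1 = 386/15, m_2 = 134/15, m_3 = -472/15.
On [0, 1], S(x) = 8 - 6·x - 254/15·x² + 149/15·x³.
With x = 2/3: S(2/3) = -236/405.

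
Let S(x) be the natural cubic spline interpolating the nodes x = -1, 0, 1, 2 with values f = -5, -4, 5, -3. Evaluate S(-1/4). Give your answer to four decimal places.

Put M_i = S'' at the i-th knot. Here h = (1, 1, 1) and Δ = (1, 9, -8), so the interior equations h_(i-1)·M_(i-1) + 2(h_(i-1)+h_i)·M_i + h_i·M_(i+1) = 6(Δ_i − Δ_(i-1)) read
  1·M_0 + 4·M_1 + 1·M_2 = 6(Δ_1 - Δ_0) = 48
  1·M_1 + 4·M_2 + 1·M_3 = 6(Δ_2 - Δ_1) = -102
Natural end conditions: M_0 = M_3 = 0.
Hence M_0 = 0, M_1 = 98/5, M_2 = -152/5, M_3 = 0.
On [-1, 0], S(x) = -5 - 34/15·(x + 1) + 0·(x + 1)² + 49/15·(x + 1)³.
With (x + 1) = 3/4: S(-1/4) = -1703/320.

-5.3219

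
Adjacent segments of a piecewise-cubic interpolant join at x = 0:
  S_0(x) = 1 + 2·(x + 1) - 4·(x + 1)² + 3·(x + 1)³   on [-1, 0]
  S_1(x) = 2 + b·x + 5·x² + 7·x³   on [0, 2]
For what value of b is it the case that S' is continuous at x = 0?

3

S_0'(x) = 2 - 8·(x + 1) + 9·(x + 1)², so S_0'(0) = 3. On the right, S_1'(0) = b, so b = 3.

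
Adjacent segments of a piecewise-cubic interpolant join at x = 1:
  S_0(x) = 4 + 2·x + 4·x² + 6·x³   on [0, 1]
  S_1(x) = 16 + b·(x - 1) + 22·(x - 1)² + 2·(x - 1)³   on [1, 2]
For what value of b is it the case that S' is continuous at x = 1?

S_0'(x) = 2 + 8·x + 18·x², so S_0'(1) = 28. On the right, S_1'(1) = b, so b = 28.

28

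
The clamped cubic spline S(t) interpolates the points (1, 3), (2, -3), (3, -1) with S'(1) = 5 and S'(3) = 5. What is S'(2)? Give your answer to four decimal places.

-5.5000

Write M_i for S''(x_i). With h_i = 1, 1 and divided differences Δ_i = -6, 2, the continuity of S' gives the tridiagonal system
  1·M_0 + 4·M_1 + 1·M_2 = 6(Δ_1 - Δ_0) = 48
Clamped end conditions give two more equations: 2h_0·M_0 + h_0·M_1 = 6(Δ_0 - S'(1)) = -66 and h_1·M_1 + 2h_1·M_2 = 6(S'(3) - Δ_1) = 18.
Forward elimination and back-substitution give M_0 = -45, M_1 = 24, M_2 = -3.
On [2, 3], S'(t) = b_1 + 2c_1·(t - 2) + 3d_1·(t - 2)² with b_1 = Δ_1 - h_1(2M_1 + M_2)/6 = -11/2, c_1 = M_1/2 = 12, d_1 = (M_2 - M_1)/(6h_1) = -9/2. So S'(2) = -11/2.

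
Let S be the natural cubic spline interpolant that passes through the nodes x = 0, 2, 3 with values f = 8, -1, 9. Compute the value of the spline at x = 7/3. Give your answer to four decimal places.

With m_i denoting the second derivative at x_i, h_i = 2, 1, and Δ_i = (y_(i+1) − y_i)/h_i = -9/2, 10:
  2·m_0 + 6·m_1 + 1·m_2 = 6(Δ_1 - Δ_0) = 87
Natural end conditions: m_0 = m_2 = 0.
Hence m_0 = 0, m_1 = 29/2, m_2 = 0.
On [2, 3], S(x) = -1 + 31/6·(x - 2) + 29/4·(x - 2)² - 29/12·(x - 2)³.
With (x - 2) = 1/3: S(7/3) = 233/162.

1.4383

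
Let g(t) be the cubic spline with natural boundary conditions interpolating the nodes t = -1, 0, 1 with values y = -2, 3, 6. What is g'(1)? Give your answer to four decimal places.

Put σ_i = g'' at the i-th knot. Here h = (1, 1) and Δ = (5, 3), so the interior equations h_(i-1)·σ_(i-1) + 2(h_(i-1)+h_i)·σ_i + h_i·σ_(i+1) = 6(Δ_i − Δ_(i-1)) read
  1·σ_0 + 4·σ_1 + 1·σ_2 = 6(Δ_1 - Δ_0) = -12
Natural end conditions: σ_0 = σ_2 = 0.
Forward elimination and back-substitution give σ_0 = 0, σ_1 = -3, σ_2 = 0.
On [0, 1], g'(t) = b_1 + 2c_1·t + 3d_1·t² with b_1 = Δ_1 - h_1(2σ_1 + σ_2)/6 = 4, c_1 = σ_1/2 = -3/2, d_1 = (σ_2 - σ_1)/(6h_1) = 1/2. So g'(1) = 5/2.

2.5000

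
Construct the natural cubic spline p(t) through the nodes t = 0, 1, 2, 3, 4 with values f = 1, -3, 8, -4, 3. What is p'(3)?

Put M_i = p'' at the i-th knot. Here h = (1, 1, 1, 1) and Δ = (-4, 11, -12, 7), so the interior equations h_(i-1)·M_(i-1) + 2(h_(i-1)+h_i)·M_i + h_i·M_(i+1) = 6(Δ_i − Δ_(i-1)) read
  1·M_0 + 4·M_1 + 1·M_2 = 6(Δ_1 - Δ_0) = 90
  1·M_1 + 4·M_2 + 1·M_3 = 6(Δ_2 - Δ_1) = -138
  1·M_2 + 4·M_3 + 1·M_4 = 6(Δ_3 - Δ_2) = 114
Natural end conditions: M_0 = M_4 = 0.
Hence M_0 = 0, M_1 = 36, M_2 = -54, M_3 = 42, M_4 = 0.
On [3, 4], p'(t) = b_3 + 2c_3·(t - 3) + 3d_3·(t - 3)² with b_3 = Δ_3 - h_3(2M_3 + M_4)/6 = -7, c_3 = M_3/2 = 21, d_3 = (M_4 - M_3)/(6h_3) = -7. So p'(3) = -7.

-7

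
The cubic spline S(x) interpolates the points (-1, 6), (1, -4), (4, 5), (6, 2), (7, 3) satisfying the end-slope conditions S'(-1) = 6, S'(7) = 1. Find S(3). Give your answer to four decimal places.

0.9280

With m_i denoting the second derivative at x_i, h_i = 2, 3, 2, 1, and Δ_i = (y_(i+1) − y_i)/h_i = -5, 3, -3/2, 1:
  2·m_0 + 10·m_1 + 3·m_2 = 6(Δ_1 - Δ_0) = 48
  3·m_1 + 10·m_2 + 2·m_3 = 6(Δ_2 - Δ_1) = -27
  2·m_2 + 6·m_3 + 1·m_4 = 6(Δ_3 - Δ_2) = 15
Clamped end conditions give two more equations: 2h_0·m_0 + h_0·m_1 = 6(Δ_0 - S'(-1)) = -66 and h_3·m_3 + 2h_3·m_4 = 6(S'(7) - Δ_3) = 0.
Hence m_0 = -2020/91, m_1 = 1037/91, m_2 = -654/91, m_3 = 486/91, m_4 = -243/91.
On [1, 4], S(x) = -4 - 437/91·(x - 1) + 1037/182·(x - 1)² - 1691/1638·(x - 1)³.
With (x - 1) = 2: S(3) = 760/819.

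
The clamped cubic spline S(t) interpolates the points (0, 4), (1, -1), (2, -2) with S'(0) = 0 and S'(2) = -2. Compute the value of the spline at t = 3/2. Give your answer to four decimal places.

-1.7500

Write M_i for S''(x_i). With h_i = 1, 1 and divided differences Δ_i = -5, -1, the continuity of S' gives the tridiagonal system
  1·M_0 + 4·M_1 + 1·M_2 = 6(Δ_1 - Δ_0) = 24
Clamped end conditions give two more equations: 2h_0·M_0 + h_0·M_1 = 6(Δ_0 - S'(0)) = -30 and h_1·M_1 + 2h_1·M_2 = 6(S'(2) - Δ_1) = -6.
Solving the tridiagonal system: M_0 = -22, M_1 = 14, M_2 = -10.
On [1, 2], S(t) = -1 - 4·(t - 1) + 7·(t - 1)² - 4·(t - 1)³.
With (t - 1) = 1/2: S(3/2) = -7/4.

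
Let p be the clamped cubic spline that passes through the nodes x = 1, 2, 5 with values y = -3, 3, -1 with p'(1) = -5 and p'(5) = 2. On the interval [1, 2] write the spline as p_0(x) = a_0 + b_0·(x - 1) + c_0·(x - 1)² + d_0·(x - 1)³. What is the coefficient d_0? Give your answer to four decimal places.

-9.1250

Put σ_i = p'' at the i-th knot. Here h = (1, 3) and Δ = (6, -4/3), so the interior equations h_(i-1)·σ_(i-1) + 2(h_(i-1)+h_i)·σ_i + h_i·σ_(i+1) = 6(Δ_i − Δ_(i-1)) read
  1·σ_0 + 8·σ_1 + 3·σ_2 = 6(Δ_1 - Δ_0) = -44
Clamped end conditions give two more equations: 2h_0·σ_0 + h_0·σ_1 = 6(Δ_0 - p'(1)) = 66 and h_1·σ_1 + 2h_1·σ_2 = 6(p'(5) - Δ_1) = 20.
Solving the tridiagonal system: σ_0 = 161/4, σ_1 = -29/2, σ_2 = 127/12.
On [1, 2], with p_0(x) = a_0 + b_0·(x - 1) + c_0·(x - 1)² + d_0·(x - 1)³: c_0 = σ_0/2 = 161/8, d_0 = (σ_1 - σ_0)/(6h_0) = -73/8, b_0 = Δ_0 - h_0(2σ_0 + σ_1)/6 = -5.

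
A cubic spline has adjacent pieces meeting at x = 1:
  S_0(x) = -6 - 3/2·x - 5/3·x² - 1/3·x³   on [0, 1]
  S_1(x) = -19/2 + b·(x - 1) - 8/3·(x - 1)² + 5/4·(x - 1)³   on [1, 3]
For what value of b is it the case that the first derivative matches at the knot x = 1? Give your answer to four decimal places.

S_0'(x) = -3/2 - 10/3·x - 1·x², so S_0'(1) = -35/6. On the right, S_1'(1) = b, so b = -35/6.

-5.8333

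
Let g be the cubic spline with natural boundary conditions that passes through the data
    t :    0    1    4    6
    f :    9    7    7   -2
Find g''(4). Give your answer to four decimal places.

Write m_i for g''(x_i). With h_i = 1, 3, 2 and divided differences Δ_i = -2, 0, -9/2, the continuity of g' gives the tridiagonal system
  1·m_0 + 8·m_1 + 3·m_2 = 6(Δ_1 - Δ_0) = 12
  3·m_1 + 10·m_2 + 2·m_3 = 6(Δ_2 - Δ_1) = -27
Natural end conditions: m_0 = m_3 = 0.
Forward elimination and back-substitution give m_0 = 0, m_1 = 201/71, m_2 = -252/71, m_3 = 0.

-3.5493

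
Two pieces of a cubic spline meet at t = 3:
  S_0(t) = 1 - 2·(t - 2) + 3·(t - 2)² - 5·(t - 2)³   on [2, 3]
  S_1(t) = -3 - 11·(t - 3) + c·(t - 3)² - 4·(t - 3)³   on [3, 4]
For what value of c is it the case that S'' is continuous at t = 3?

-12

S_0''(t) = 6 - 30·(t - 2), so S_0''(3) = -24. On the right, S_1''(3) = 2c, so c = -12.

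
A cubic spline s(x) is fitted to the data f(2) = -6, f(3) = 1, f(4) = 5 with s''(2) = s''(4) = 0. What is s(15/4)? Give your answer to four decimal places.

4.1758

Write M_i for s''(x_i). With h_i = 1, 1 and divided differences Δ_i = 7, 4, the continuity of s' gives the tridiagonal system
  1·M_0 + 4·M_1 + 1·M_2 = 6(Δ_1 - Δ_0) = -18
Natural end conditions: M_0 = M_2 = 0.
Solving: M_0 = 0, M_1 = -9/2, M_2 = 0.
On [3, 4], s(x) = 1 + 11/2·(x - 3) - 9/4·(x - 3)² + 3/4·(x - 3)³.
With (x - 3) = 3/4: s(15/4) = 1069/256.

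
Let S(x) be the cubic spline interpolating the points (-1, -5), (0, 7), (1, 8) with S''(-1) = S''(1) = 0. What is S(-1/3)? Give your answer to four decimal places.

4.0185

Put M_i = S'' at the i-th knot. Here h = (1, 1) and Δ = (12, 1), so the interior equations h_(i-1)·M_(i-1) + 2(h_(i-1)+h_i)·M_i + h_i·M_(i+1) = 6(Δ_i − Δ_(i-1)) read
  1·M_0 + 4·M_1 + 1·M_2 = 6(Δ_1 - Δ_0) = -66
Natural end conditions: M_0 = M_2 = 0.
Forward elimination and back-substitution give M_0 = 0, M_1 = -33/2, M_2 = 0.
On [-1, 0], S(x) = -5 + 59/4·(x + 1) + 0·(x + 1)² - 11/4·(x + 1)³.
With (x + 1) = 2/3: S(-1/3) = 217/54.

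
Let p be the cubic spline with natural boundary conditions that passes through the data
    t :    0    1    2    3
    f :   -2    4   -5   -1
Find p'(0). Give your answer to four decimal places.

10.8667

With M_i denoting the second derivative at x_i, h_i = 1, 1, 1, and Δ_i = (y_(i+1) − y_i)/h_i = 6, -9, 4:
  1·M_0 + 4·M_1 + 1·M_2 = 6(Δ_1 - Δ_0) = -90
  1·M_1 + 4·M_2 + 1·M_3 = 6(Δ_2 - Δ_1) = 78
Natural end conditions: M_0 = M_3 = 0.
Solving: M_0 = 0, M_1 = -146/5, M_2 = 134/5, M_3 = 0.
On [0, 1], p'(t) = b_0 + 2c_0·t + 3d_0·t² with b_0 = Δ_0 - h_0(2M_0 + M_1)/6 = 163/15, c_0 = M_0/2 = 0, d_0 = (M_1 - M_0)/(6h_0) = -73/15. So p'(0) = 163/15.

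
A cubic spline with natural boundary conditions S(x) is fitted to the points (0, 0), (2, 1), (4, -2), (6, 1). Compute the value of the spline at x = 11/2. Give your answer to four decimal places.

-0.1875

With M_i denoting the second derivative at x_i, h_i = 2, 2, 2, and Δ_i = (y_(i+1) − y_i)/h_i = 1/2, -3/2, 3/2:
  2·M_0 + 8·M_1 + 2·M_2 = 6(Δ_1 - Δ_0) = -12
  2·M_1 + 8·M_2 + 2·M_3 = 6(Δ_2 - Δ_1) = 18
Natural end conditions: M_0 = M_3 = 0.
Solving: M_0 = 0, M_1 = -11/5, M_2 = 14/5, M_3 = 0.
On [4, 6], S(x) = -2 - 11/30·(x - 4) + 7/5·(x - 4)² - 7/30·(x - 4)³.
With (x - 4) = 3/2: S(11/2) = -3/16.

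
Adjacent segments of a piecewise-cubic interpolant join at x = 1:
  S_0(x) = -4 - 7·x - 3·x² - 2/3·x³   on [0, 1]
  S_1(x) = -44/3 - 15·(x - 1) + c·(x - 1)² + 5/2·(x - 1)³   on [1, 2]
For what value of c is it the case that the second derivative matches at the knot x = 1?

S_0''(x) = -6 - 4·x, so S_0''(1) = -10. On the right, S_1''(1) = 2c, so c = -5.

-5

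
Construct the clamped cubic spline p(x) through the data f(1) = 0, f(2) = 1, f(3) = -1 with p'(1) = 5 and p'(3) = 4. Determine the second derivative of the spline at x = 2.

Put M_i = p'' at the i-th knot. Here h = (1, 1) and Δ = (1, -2), so the interior equations h_(i-1)·M_(i-1) + 2(h_(i-1)+h_i)·M_i + h_i·M_(i+1) = 6(Δ_i − Δ_(i-1)) read
  1·M_0 + 4·M_1 + 1·M_2 = 6(Δ_1 - Δ_0) = -18
Clamped end conditions give two more equations: 2h_0·M_0 + h_0·M_1 = 6(Δ_0 - p'(1)) = -24 and h_1·M_1 + 2h_1·M_2 = 6(p'(3) - Δ_1) = 36.
Forward elimination and back-substitution give M_0 = -8, M_1 = -8, M_2 = 22.

-8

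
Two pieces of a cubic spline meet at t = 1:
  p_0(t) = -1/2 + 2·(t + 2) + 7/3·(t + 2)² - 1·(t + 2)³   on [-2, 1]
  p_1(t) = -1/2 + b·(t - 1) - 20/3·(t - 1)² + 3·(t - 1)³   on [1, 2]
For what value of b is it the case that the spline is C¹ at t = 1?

p_0'(t) = 2 + 14/3·(t + 2) - 3·(t + 2)², so p_0'(1) = -11. On the right, p_1'(1) = b, so b = -11.

-11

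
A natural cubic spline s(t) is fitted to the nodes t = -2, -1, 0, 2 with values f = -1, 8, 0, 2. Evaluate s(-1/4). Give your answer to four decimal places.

2.3750

Put M_i = s'' at the i-th knot. Here h = (1, 1, 2) and Δ = (9, -8, 1), so the interior equations h_(i-1)·M_(i-1) + 2(h_(i-1)+h_i)·M_i + h_i·M_(i+1) = 6(Δ_i − Δ_(i-1)) read
  1·M_0 + 4·M_1 + 1·M_2 = 6(Δ_1 - Δ_0) = -102
  1·M_1 + 6·M_2 + 2·M_3 = 6(Δ_2 - Δ_1) = 54
Natural end conditions: M_0 = M_3 = 0.
Solving: M_0 = 0, M_1 = -666/23, M_2 = 318/23, M_3 = 0.
On [-1, 0], s(t) = 8 - 15/23·(t + 1) - 333/23·(t + 1)² + 164/23·(t + 1)³.
With (t + 1) = 3/4: s(-1/4) = 19/8.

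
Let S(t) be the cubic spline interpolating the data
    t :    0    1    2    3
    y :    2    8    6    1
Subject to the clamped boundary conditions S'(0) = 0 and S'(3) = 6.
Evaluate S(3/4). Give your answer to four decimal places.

With M_i denoting the second derivative at x_i, h_i = 1, 1, 1, and Δ_i = (y_(i+1) − y_i)/h_i = 6, -2, -5:
  1·M_0 + 4·M_1 + 1·M_2 = 6(Δ_1 - Δ_0) = -48
  1·M_1 + 4·M_2 + 1·M_3 = 6(Δ_2 - Δ_1) = -18
Clamped end conditions give two more equations: 2h_0·M_0 + h_0·M_1 = 6(Δ_0 - S'(0)) = 36 and h_2·M_2 + 2h_2·M_3 = 6(S'(3) - Δ_2) = 66.
Solving the tridiagonal system: M_0 = 26, M_1 = -16, M_2 = -10, M_3 = 38.
On [0, 1], S(t) = 2 + 0·t + 13·t² - 7·t³.
With t = 3/4: S(3/4) = 407/64.

6.3594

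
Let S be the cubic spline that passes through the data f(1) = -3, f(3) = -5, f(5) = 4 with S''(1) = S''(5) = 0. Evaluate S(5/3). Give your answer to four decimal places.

-4.4815

Put σ_i = S'' at the i-th knot. Here h = (2, 2) and Δ = (-1, 9/2), so the interior equations h_(i-1)·σ_(i-1) + 2(h_(i-1)+h_i)·σ_i + h_i·σ_(i+1) = 6(Δ_i − Δ_(i-1)) read
  2·σ_0 + 8·σ_1 + 2·σ_2 = 6(Δ_1 - Δ_0) = 33
Natural end conditions: σ_0 = σ_2 = 0.
Solving the tridiagonal system: σ_0 = 0, σ_1 = 33/8, σ_2 = 0.
On [1, 3], S(x) = -3 - 19/8·(x - 1) + 0·(x - 1)² + 11/32·(x - 1)³.
With (x - 1) = 2/3: S(5/3) = -121/27.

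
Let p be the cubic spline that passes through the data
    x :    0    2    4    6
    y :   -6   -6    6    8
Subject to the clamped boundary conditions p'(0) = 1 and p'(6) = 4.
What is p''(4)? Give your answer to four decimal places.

Put m_i = p'' at the i-th knot. Here h = (2, 2, 2) and Δ = (0, 6, 1), so the interior equations h_(i-1)·m_(i-1) + 2(h_(i-1)+h_i)·m_i + h_i·m_(i+1) = 6(Δ_i − Δ_(i-1)) read
  2·m_0 + 8·m_1 + 2·m_2 = 6(Δ_1 - Δ_0) = 36
  2·m_1 + 8·m_2 + 2·m_3 = 6(Δ_2 - Δ_1) = -30
Clamped end conditions give two more equations: 2h_0·m_0 + h_0·m_1 = 6(Δ_0 - p'(0)) = -6 and h_2·m_2 + 2h_2·m_3 = 6(p'(6) - Δ_2) = 18.
Forward elimination and back-substitution give m_0 = -27/5, m_1 = 39/5, m_2 = -39/5, m_3 = 42/5.

-7.8000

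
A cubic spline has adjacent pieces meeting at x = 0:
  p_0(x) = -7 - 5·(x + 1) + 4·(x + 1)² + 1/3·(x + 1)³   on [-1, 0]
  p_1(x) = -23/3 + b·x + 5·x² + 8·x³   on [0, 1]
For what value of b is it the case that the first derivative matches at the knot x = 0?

p_0'(x) = -5 + 8·(x + 1) + 1·(x + 1)², so p_0'(0) = 4. On the right, p_1'(0) = b, so b = 4.

4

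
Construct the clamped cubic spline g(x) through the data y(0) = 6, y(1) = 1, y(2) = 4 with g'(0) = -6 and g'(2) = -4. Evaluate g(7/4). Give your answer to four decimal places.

Put M_i = g'' at the i-th knot. Here h = (1, 1) and Δ = (-5, 3), so the interior equations h_(i-1)·M_(i-1) + 2(h_(i-1)+h_i)·M_i + h_i·M_(i+1) = 6(Δ_i − Δ_(i-1)) read
  1·M_0 + 4·M_1 + 1·M_2 = 6(Δ_1 - Δ_0) = 48
Clamped end conditions give two more equations: 2h_0·M_0 + h_0·M_1 = 6(Δ_0 - g'(0)) = 6 and h_1·M_1 + 2h_1·M_2 = 6(g'(2) - Δ_1) = -42.
Forward elimination and back-substitution give M_0 = -8, M_1 = 22, M_2 = -32.
On [1, 2], g(x) = 1 + 1·(x - 1) + 11·(x - 1)² - 9·(x - 1)³.
With (x - 1) = 3/4: g(7/4) = 265/64.

4.1406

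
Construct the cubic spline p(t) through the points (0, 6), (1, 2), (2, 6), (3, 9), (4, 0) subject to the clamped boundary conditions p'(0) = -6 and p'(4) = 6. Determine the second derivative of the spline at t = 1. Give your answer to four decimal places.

10.7143

Write M_i for p''(x_i). With h_i = 1, 1, 1, 1 and divided differences Δ_i = -4, 4, 3, -9, the continuity of p' gives the tridiagonal system
  1·M_0 + 4·M_1 + 1·M_2 = 6(Δ_1 - Δ_0) = 48
  1·M_1 + 4·M_2 + 1·M_3 = 6(Δ_2 - Δ_1) = -6
  1·M_2 + 4·M_3 + 1·M_4 = 6(Δ_3 - Δ_2) = -72
Clamped end conditions give two more equations: 2h_0·M_0 + h_0·M_1 = 6(Δ_0 - p'(0)) = 12 and h_3·M_3 + 2h_3·M_4 = 6(p'(4) - Δ_3) = 90.
Solving the tridiagonal system: M_0 = 9/14, M_1 = 75/7, M_2 = 9/2, M_3 = -243/7, M_4 = 873/14.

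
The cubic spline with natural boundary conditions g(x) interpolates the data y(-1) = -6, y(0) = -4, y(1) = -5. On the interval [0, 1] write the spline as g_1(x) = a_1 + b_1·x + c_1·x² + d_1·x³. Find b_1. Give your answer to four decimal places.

0.5000

Let σ_i = g''(x_i). Step sizes h_i = 1, 1; slopes of the chords Δ_i = (y_(i+1) - y_i)/h_i = 2, -1.
  1·σ_0 + 4·σ_1 + 1·σ_2 = 6(Δ_1 - Δ_0) = -18
Natural end conditions: σ_0 = σ_2 = 0.
Forward elimination and back-substitution give σ_0 = 0, σ_1 = -9/2, σ_2 = 0.
On [0, 1], with g_1(x) = a_1 + b_1·x + c_1·x² + d_1·x³: c_1 = σ_1/2 = -9/4, d_1 = (σ_2 - σ_1)/(6h_1) = 3/4, b_1 = Δ_1 - h_1(2σ_1 + σ_2)/6 = 1/2.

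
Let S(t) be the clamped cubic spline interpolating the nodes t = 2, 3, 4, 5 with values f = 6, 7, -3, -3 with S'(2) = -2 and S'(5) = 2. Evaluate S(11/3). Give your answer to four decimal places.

0.2741

Write M_i for S''(x_i). With h_i = 1, 1, 1 and divided differences Δ_i = 1, -10, 0, the continuity of S' gives the tridiagonal system
  1·M_0 + 4·M_1 + 1·M_2 = 6(Δ_1 - Δ_0) = -66
  1·M_1 + 4·M_2 + 1·M_3 = 6(Δ_2 - Δ_1) = 60
Clamped end conditions give two more equations: 2h_0·M_0 + h_0·M_1 = 6(Δ_0 - S'(2)) = 18 and h_2·M_2 + 2h_2·M_3 = 6(S'(5) - Δ_2) = 12.
Solving the tridiagonal system: M_0 = 346/15, M_1 = -422/15, M_2 = 352/15, M_3 = -86/15.
On [3, 4], S(t) = 7 - 68/15·(t - 3) - 211/15·(t - 3)² + 43/5·(t - 3)³.
With (t - 3) = 2/3: S(11/3) = 37/135.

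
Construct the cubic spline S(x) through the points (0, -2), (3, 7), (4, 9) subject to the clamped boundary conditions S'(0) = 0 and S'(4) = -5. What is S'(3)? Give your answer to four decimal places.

5.2500

With M_i denoting the second derivative at x_i, h_i = 3, 1, and Δ_i = (y_(i+1) − y_i)/h_i = 3, 2:
  3·M_0 + 8·M_1 + 1·M_2 = 6(Δ_1 - Δ_0) = -6
Clamped end conditions give two more equations: 2h_0·M_0 + h_0·M_1 = 6(Δ_0 - S'(0)) = 18 and h_1·M_1 + 2h_1·M_2 = 6(S'(4) - Δ_1) = -42.
Forward elimination and back-substitution give M_0 = 5/2, M_1 = 1, M_2 = -43/2.
On [3, 4], S'(x) = b_1 + 2c_1·(x - 3) + 3d_1·(x - 3)² with b_1 = Δ_1 - h_1(2M_1 + M_2)/6 = 21/4, c_1 = M_1/2 = 1/2, d_1 = (M_2 - M_1)/(6h_1) = -15/4. So S'(3) = 21/4.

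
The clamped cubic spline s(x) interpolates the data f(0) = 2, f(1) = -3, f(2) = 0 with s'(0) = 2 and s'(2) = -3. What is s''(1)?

29

Let m_i = s''(x_i). Step sizes h_i = 1, 1; slopes of the chords Δ_i = (y_(i+1) - y_i)/h_i = -5, 3.
  1·m_0 + 4·m_1 + 1·m_2 = 6(Δ_1 - Δ_0) = 48
Clamped end conditions give two more equations: 2h_0·m_0 + h_0·m_1 = 6(Δ_0 - s'(0)) = -42 and h_1·m_1 + 2h_1·m_2 = 6(s'(2) - Δ_1) = -36.
Hence m_0 = -71/2, m_1 = 29, m_2 = -65/2.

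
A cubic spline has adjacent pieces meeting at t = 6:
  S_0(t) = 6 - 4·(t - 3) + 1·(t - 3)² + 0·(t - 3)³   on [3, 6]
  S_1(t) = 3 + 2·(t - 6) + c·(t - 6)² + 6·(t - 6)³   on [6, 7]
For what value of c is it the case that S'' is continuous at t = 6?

S_0''(t) = 2 + 0·(t - 3), so S_0''(6) = 2. On the right, S_1''(6) = 2c, so c = 1.

1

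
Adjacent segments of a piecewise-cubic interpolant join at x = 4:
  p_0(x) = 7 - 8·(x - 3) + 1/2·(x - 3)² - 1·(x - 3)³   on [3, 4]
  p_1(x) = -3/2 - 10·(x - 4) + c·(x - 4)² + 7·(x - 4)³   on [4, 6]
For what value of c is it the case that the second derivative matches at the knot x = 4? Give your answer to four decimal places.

p_0''(x) = 1 - 6·(x - 3), so p_0''(4) = -5. On the right, p_1''(4) = 2c, so c = -5/2.

-2.5000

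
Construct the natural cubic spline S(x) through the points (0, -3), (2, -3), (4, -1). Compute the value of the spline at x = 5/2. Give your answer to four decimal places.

Write σ_i for S''(x_i). With h_i = 2, 2 and divided differences Δ_i = 0, 1, the continuity of S' gives the tridiagonal system
  2·σ_0 + 8·σ_1 + 2·σ_2 = 6(Δ_1 - Δ_0) = 6
Natural end conditions: σ_0 = σ_2 = 0.
Hence σ_0 = 0, σ_1 = 3/4, σ_2 = 0.
On [2, 4], S(x) = -3 + 1/2·(x - 2) + 3/8·(x - 2)² - 1/16·(x - 2)³.
With (x - 2) = 1/2: S(5/2) = -341/128.

-2.6641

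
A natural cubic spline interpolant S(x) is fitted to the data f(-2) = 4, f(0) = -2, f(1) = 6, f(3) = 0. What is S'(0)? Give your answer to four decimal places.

Let M_i = S''(x_i). Step sizes h_i = 2, 1, 2; slopes of the chords Δ_i = (y_(i+1) - y_i)/h_i = -3, 8, -3.
  2·M_0 + 6·M_1 + 1·M_2 = 6(Δ_1 - Δ_0) = 66
  1·M_1 + 6·M_2 + 2·M_3 = 6(Δ_2 - Δ_1) = -66
Natural end conditions: M_0 = M_3 = 0.
Solving: M_0 = 0, M_1 = 66/5, M_2 = -66/5, M_3 = 0.
On [0, 1], S'(x) = b_1 + 2c_1·x + 3d_1·x² with b_1 = Δ_1 - h_1(2M_1 + M_2)/6 = 29/5, c_1 = M_1/2 = 33/5, d_1 = (M_2 - M_1)/(6h_1) = -22/5. So S'(0) = 29/5.

5.8000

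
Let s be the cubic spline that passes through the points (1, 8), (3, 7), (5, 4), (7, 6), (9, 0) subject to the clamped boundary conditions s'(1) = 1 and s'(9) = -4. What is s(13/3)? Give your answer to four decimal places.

4.4471

Write M_i for s''(x_i). With h_i = 2, 2, 2, 2 and divided differences Δ_i = -1/2, -3/2, 1, -3, the continuity of s' gives the tridiagonal system
  2·M_0 + 8·M_1 + 2·M_2 = 6(Δ_1 - Δ_0) = -6
  2·M_1 + 8·M_2 + 2·M_3 = 6(Δ_2 - Δ_1) = 15
  2·M_2 + 8·M_3 + 2·M_4 = 6(Δ_3 - Δ_2) = -24
Clamped end conditions give two more equations: 2h_0·M_0 + h_0·M_1 = 6(Δ_0 - s'(1)) = -9 and h_3·M_3 + 2h_3·M_4 = 6(s'(9) - Δ_3) = -6.
Solving the tridiagonal system: M_0 = -95/56, M_1 = -31/28, M_2 = 25/8, M_3 = -109/28, M_4 = 25/56.
On [3, 5], s(t) = 7 - 101/56·(t - 3) - 31/56·(t - 3)² + 79/224·(t - 3)³.
With (t - 3) = 4/3: s(13/3) = 1681/378.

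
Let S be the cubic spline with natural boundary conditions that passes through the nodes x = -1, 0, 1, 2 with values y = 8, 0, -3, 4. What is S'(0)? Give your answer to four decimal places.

-6.6667

Write M_i for S''(x_i). With h_i = 1, 1, 1 and divided differences Δ_i = -8, -3, 7, the continuity of S' gives the tridiagonal system
  1·M_0 + 4·M_1 + 1·M_2 = 6(Δ_1 - Δ_0) = 30
  1·M_1 + 4·M_2 + 1·M_3 = 6(Δ_2 - Δ_1) = 60
Natural end conditions: M_0 = M_3 = 0.
Solving the tridiagonal system: M_0 = 0, M_1 = 4, M_2 = 14, M_3 = 0.
On [0, 1], S'(x) = b_1 + 2c_1·x + 3d_1·x² with b_1 = Δ_1 - h_1(2M_1 + M_2)/6 = -20/3, c_1 = M_1/2 = 2, d_1 = (M_2 - M_1)/(6h_1) = 5/3. So S'(0) = -20/3.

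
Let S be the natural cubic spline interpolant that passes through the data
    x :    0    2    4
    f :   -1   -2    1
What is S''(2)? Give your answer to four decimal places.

Write σ_i for S''(x_i). With h_i = 2, 2 and divided differences Δ_i = -1/2, 3/2, the continuity of S' gives the tridiagonal system
  2·σ_0 + 8·σ_1 + 2·σ_2 = 6(Δ_1 - Δ_0) = 12
Natural end conditions: σ_0 = σ_2 = 0.
Hence σ_0 = 0, σ_1 = 3/2, σ_2 = 0.

1.5000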